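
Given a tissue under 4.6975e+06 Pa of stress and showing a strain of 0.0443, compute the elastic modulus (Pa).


E = stress / strain
E = 4.6975e+06 / 0.0443
E = 1.0604e+08


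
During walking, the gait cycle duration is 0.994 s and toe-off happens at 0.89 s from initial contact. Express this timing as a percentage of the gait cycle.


pct = (event_time / cycle_time) * 100
pct = (0.89 / 0.994) * 100
ratio = 0.8954
pct = 89.5372


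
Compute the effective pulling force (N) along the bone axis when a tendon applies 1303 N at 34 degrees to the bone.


F_eff = F_tendon * cos(theta)
theta = 34 deg = 0.5934 rad
cos(theta) = 0.8290
F_eff = 1303 * 0.8290
F_eff = 1080.2360


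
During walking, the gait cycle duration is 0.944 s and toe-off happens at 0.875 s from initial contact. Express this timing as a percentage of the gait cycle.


pct = (event_time / cycle_time) * 100
pct = (0.875 / 0.944) * 100
ratio = 0.9269
pct = 92.6907


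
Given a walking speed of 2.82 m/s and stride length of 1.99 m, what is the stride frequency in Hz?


f = v / stride_length
f = 2.82 / 1.99
f = 1.4171


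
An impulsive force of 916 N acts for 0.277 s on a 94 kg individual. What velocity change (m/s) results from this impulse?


J = F * dt = 916 * 0.277 = 253.7320 N*s
delta_v = J / m
delta_v = 253.7320 / 94
delta_v = 2.6993


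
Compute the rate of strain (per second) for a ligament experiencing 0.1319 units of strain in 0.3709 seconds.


strain_rate = delta_strain / delta_t
strain_rate = 0.1319 / 0.3709
strain_rate = 0.3556


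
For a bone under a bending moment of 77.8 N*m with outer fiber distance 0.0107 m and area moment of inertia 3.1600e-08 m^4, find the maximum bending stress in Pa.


sigma = M * c / I
sigma = 77.8 * 0.0107 / 3.1600e-08
M * c = 0.8325
sigma = 2.6344e+07


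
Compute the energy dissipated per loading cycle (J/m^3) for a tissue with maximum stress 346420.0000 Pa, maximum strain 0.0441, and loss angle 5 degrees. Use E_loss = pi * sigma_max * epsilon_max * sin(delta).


E_loss = pi * sigma_max * epsilon_max * sin(delta)
delta = 5 deg = 0.0873 rad
sin(delta) = 0.0872
E_loss = pi * 346420.0000 * 0.0441 * 0.0872
E_loss = 4182.9958


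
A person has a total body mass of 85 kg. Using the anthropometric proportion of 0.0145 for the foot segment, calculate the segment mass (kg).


m_segment = body_mass * fraction
m_segment = 85 * 0.0145
m_segment = 1.2325


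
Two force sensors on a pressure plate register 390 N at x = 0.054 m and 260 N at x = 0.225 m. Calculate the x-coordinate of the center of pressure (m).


COP_x = (F1*x1 + F2*x2) / (F1 + F2)
COP_x = (390*0.054 + 260*0.225) / (390 + 260)
Numerator = 79.5600
Denominator = 650
COP_x = 0.1224


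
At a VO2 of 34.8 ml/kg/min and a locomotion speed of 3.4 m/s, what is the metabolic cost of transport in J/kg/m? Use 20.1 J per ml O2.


Power per kg = VO2 * 20.1 / 60
Power per kg = 34.8 * 20.1 / 60 = 11.6580 W/kg
Cost = power_per_kg / speed
Cost = 11.6580 / 3.4
Cost = 3.4288


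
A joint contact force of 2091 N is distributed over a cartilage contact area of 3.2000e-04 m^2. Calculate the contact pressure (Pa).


P = F / A
P = 2091 / 3.2000e-04
P = 6.5344e+06


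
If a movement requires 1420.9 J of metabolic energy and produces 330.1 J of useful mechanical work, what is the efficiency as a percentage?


eta = (W_mech / E_meta) * 100
eta = (330.1 / 1420.9) * 100
ratio = 0.2323
eta = 23.2318


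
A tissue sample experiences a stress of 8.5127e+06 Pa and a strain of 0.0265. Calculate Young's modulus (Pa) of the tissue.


E = stress / strain
E = 8.5127e+06 / 0.0265
E = 3.2123e+08


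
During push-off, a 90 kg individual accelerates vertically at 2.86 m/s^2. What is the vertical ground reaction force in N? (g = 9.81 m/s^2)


GRF = m * (g + a)
GRF = 90 * (9.81 + 2.86)
GRF = 90 * 12.6700
GRF = 1140.3000


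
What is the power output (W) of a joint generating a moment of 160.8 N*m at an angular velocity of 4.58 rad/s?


P = M * omega
P = 160.8 * 4.58
P = 736.4640


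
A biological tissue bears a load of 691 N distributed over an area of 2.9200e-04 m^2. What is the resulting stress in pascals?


stress = F / A
stress = 691 / 2.9200e-04
stress = 2.3664e+06


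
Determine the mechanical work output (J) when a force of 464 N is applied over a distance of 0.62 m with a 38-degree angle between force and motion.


W = F * d * cos(theta)
theta = 38 deg = 0.6632 rad
cos(theta) = 0.7880
W = 464 * 0.62 * 0.7880
W = 226.6949


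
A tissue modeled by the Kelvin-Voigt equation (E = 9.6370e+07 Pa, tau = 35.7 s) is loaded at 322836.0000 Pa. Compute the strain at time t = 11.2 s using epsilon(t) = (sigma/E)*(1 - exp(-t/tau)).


epsilon(t) = (sigma/E) * (1 - exp(-t/tau))
sigma/E = 322836.0000 / 9.6370e+07 = 0.0033
exp(-t/tau) = exp(-11.2 / 35.7) = 0.7307
epsilon = 0.0033 * (1 - 0.7307)
epsilon = 9.0208e-04


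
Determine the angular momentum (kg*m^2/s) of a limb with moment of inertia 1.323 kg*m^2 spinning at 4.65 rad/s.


L = I * omega
L = 1.323 * 4.65
L = 6.1520


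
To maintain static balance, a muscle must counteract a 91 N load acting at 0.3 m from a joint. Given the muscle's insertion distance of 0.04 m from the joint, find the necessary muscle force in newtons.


F_muscle = W * d_load / d_muscle
F_muscle = 91 * 0.3 / 0.04
Numerator = 27.3000
F_muscle = 682.5000


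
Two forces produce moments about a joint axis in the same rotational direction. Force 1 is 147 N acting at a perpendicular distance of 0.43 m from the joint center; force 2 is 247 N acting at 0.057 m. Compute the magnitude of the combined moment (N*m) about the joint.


M = F1 * d1 + F2 * d2
M = 147 * 0.43 + 247 * 0.057
M = 63.2100 + 14.0790
M = 77.2890


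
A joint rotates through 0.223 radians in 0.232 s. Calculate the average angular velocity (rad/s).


omega = delta_theta / delta_t
omega = 0.223 / 0.232
omega = 0.9612


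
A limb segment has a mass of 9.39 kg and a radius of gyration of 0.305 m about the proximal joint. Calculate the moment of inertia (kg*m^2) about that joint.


I = m * k^2
I = 9.39 * 0.305^2
k^2 = 0.0930
I = 0.8735


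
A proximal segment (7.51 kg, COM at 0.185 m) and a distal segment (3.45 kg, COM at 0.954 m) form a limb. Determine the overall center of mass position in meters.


COM = (m1*x1 + m2*x2) / (m1 + m2)
COM = (7.51*0.185 + 3.45*0.954) / (7.51 + 3.45)
Numerator = 4.6806
Denominator = 10.9600
COM = 0.4271


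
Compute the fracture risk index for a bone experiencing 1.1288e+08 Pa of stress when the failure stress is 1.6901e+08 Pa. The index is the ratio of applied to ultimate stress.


FRI = applied / ultimate
FRI = 1.1288e+08 / 1.6901e+08
FRI = 0.6679


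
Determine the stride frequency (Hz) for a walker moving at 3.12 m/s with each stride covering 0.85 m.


f = v / stride_length
f = 3.12 / 0.85
f = 3.6706


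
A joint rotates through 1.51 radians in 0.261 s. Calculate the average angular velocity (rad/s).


omega = delta_theta / delta_t
omega = 1.51 / 0.261
omega = 5.7854


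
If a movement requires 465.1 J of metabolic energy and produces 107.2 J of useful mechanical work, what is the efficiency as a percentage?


eta = (W_mech / E_meta) * 100
eta = (107.2 / 465.1) * 100
ratio = 0.2305
eta = 23.0488


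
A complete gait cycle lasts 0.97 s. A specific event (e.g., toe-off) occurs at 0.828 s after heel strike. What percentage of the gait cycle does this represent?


pct = (event_time / cycle_time) * 100
pct = (0.828 / 0.97) * 100
ratio = 0.8536
pct = 85.3608


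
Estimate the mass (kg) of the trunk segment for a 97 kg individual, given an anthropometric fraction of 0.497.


m_segment = body_mass * fraction
m_segment = 97 * 0.497
m_segment = 48.2090


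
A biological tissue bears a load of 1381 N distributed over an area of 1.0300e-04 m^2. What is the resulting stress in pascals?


stress = F / A
stress = 1381 / 1.0300e-04
stress = 1.3408e+07


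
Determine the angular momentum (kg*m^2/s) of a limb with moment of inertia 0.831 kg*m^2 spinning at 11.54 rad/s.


L = I * omega
L = 0.831 * 11.54
L = 9.5897


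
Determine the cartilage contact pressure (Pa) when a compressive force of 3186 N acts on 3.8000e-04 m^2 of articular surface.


P = F / A
P = 3186 / 3.8000e-04
P = 8.3842e+06


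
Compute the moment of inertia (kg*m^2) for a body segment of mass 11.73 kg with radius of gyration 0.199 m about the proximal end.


I = m * k^2
I = 11.73 * 0.199^2
k^2 = 0.0396
I = 0.4645


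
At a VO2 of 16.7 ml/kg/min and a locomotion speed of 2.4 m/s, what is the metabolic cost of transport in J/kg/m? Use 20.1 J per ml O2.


Power per kg = VO2 * 20.1 / 60
Power per kg = 16.7 * 20.1 / 60 = 5.5945 W/kg
Cost = power_per_kg / speed
Cost = 5.5945 / 2.4
Cost = 2.3310


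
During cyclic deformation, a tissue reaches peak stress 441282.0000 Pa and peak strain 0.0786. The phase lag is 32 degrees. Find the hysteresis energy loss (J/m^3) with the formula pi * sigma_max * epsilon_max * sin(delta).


E_loss = pi * sigma_max * epsilon_max * sin(delta)
delta = 32 deg = 0.5585 rad
sin(delta) = 0.5299
E_loss = pi * 441282.0000 * 0.0786 * 0.5299
E_loss = 57742.8665


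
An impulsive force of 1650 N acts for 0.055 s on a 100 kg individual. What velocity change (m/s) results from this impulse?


J = F * dt = 1650 * 0.055 = 90.7500 N*s
delta_v = J / m
delta_v = 90.7500 / 100
delta_v = 0.9075


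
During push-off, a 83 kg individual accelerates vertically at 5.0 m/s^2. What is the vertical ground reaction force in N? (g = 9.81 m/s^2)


GRF = m * (g + a)
GRF = 83 * (9.81 + 5.0)
GRF = 83 * 14.8100
GRF = 1229.2300


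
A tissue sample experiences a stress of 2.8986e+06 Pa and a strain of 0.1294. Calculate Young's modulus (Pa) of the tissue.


E = stress / strain
E = 2.8986e+06 / 0.1294
E = 2.2400e+07


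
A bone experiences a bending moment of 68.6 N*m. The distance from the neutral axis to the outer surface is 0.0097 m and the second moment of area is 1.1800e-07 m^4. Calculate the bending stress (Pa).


sigma = M * c / I
sigma = 68.6 * 0.0097 / 1.1800e-07
M * c = 0.6654
sigma = 5.6392e+06


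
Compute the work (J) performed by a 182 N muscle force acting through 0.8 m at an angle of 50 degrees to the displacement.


W = F * d * cos(theta)
theta = 50 deg = 0.8727 rad
cos(theta) = 0.6428
W = 182 * 0.8 * 0.6428
W = 93.5899


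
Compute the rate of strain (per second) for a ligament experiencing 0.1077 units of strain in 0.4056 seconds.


strain_rate = delta_strain / delta_t
strain_rate = 0.1077 / 0.4056
strain_rate = 0.2655


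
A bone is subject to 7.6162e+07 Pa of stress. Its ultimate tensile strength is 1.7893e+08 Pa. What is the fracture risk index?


FRI = applied / ultimate
FRI = 7.6162e+07 / 1.7893e+08
FRI = 0.4257


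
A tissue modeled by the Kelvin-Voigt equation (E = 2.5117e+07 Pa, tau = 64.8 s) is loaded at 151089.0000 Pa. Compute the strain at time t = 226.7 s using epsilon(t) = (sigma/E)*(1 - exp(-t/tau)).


epsilon(t) = (sigma/E) * (1 - exp(-t/tau))
sigma/E = 151089.0000 / 2.5117e+07 = 0.0060
exp(-t/tau) = exp(-226.7 / 64.8) = 0.0302
epsilon = 0.0060 * (1 - 0.0302)
epsilon = 0.0058


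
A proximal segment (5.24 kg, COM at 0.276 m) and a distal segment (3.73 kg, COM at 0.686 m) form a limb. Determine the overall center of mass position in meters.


COM = (m1*x1 + m2*x2) / (m1 + m2)
COM = (5.24*0.276 + 3.73*0.686) / (5.24 + 3.73)
Numerator = 4.0050
Denominator = 8.9700
COM = 0.4465


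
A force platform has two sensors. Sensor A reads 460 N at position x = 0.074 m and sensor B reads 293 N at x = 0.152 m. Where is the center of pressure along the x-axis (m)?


COP_x = (F1*x1 + F2*x2) / (F1 + F2)
COP_x = (460*0.074 + 293*0.152) / (460 + 293)
Numerator = 78.5760
Denominator = 753
COP_x = 0.1044


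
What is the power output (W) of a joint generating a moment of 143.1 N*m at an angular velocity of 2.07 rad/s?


P = M * omega
P = 143.1 * 2.07
P = 296.2170


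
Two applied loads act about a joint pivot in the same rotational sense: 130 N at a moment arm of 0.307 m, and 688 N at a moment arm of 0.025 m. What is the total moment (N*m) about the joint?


M = F1 * d1 + F2 * d2
M = 130 * 0.307 + 688 * 0.025
M = 39.9100 + 17.2000
M = 57.1100


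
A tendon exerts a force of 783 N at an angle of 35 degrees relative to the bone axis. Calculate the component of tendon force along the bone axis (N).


F_eff = F_tendon * cos(theta)
theta = 35 deg = 0.6109 rad
cos(theta) = 0.8192
F_eff = 783 * 0.8192
F_eff = 641.3961


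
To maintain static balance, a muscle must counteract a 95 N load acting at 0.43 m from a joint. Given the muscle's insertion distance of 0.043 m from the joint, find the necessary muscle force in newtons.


F_muscle = W * d_load / d_muscle
F_muscle = 95 * 0.43 / 0.043
Numerator = 40.8500
F_muscle = 950.0000


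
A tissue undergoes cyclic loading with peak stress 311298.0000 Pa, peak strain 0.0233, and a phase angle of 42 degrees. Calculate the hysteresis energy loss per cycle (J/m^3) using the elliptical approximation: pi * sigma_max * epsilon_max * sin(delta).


E_loss = pi * sigma_max * epsilon_max * sin(delta)
delta = 42 deg = 0.7330 rad
sin(delta) = 0.6691
E_loss = pi * 311298.0000 * 0.0233 * 0.6691
E_loss = 15247.3026


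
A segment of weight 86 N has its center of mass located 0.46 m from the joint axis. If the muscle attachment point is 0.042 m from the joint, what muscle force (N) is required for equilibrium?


F_muscle = W * d_load / d_muscle
F_muscle = 86 * 0.46 / 0.042
Numerator = 39.5600
F_muscle = 941.9048


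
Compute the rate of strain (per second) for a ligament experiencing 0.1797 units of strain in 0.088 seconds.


strain_rate = delta_strain / delta_t
strain_rate = 0.1797 / 0.088
strain_rate = 2.0420


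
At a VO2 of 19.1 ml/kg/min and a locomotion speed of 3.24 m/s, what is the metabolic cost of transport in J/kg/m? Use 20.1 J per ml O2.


Power per kg = VO2 * 20.1 / 60
Power per kg = 19.1 * 20.1 / 60 = 6.3985 W/kg
Cost = power_per_kg / speed
Cost = 6.3985 / 3.24
Cost = 1.9748


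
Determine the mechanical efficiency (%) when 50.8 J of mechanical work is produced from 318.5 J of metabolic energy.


eta = (W_mech / E_meta) * 100
eta = (50.8 / 318.5) * 100
ratio = 0.1595
eta = 15.9498


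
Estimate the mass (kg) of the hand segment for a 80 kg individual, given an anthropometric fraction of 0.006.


m_segment = body_mass * fraction
m_segment = 80 * 0.006
m_segment = 0.4800


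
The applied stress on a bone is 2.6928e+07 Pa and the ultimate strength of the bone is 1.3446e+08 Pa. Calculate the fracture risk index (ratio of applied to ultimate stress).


FRI = applied / ultimate
FRI = 2.6928e+07 / 1.3446e+08
FRI = 0.2003


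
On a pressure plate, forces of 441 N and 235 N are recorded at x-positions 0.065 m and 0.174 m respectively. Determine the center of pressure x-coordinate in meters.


COP_x = (F1*x1 + F2*x2) / (F1 + F2)
COP_x = (441*0.065 + 235*0.174) / (441 + 235)
Numerator = 69.5550
Denominator = 676
COP_x = 0.1029


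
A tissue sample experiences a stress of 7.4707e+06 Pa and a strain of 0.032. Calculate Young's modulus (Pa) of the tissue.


E = stress / strain
E = 7.4707e+06 / 0.032
E = 2.3346e+08


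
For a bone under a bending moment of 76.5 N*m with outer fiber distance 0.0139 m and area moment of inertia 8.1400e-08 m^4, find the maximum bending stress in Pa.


sigma = M * c / I
sigma = 76.5 * 0.0139 / 8.1400e-08
M * c = 1.0634
sigma = 1.3063e+07


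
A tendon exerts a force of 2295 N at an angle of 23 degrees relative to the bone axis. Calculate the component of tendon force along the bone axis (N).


F_eff = F_tendon * cos(theta)
theta = 23 deg = 0.4014 rad
cos(theta) = 0.9205
F_eff = 2295 * 0.9205
F_eff = 2112.5586


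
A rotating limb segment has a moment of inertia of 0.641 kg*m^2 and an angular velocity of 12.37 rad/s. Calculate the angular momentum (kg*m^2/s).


L = I * omega
L = 0.641 * 12.37
L = 7.9292


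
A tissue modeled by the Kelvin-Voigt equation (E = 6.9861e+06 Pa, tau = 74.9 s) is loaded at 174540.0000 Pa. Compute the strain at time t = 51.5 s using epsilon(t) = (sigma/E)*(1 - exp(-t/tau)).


epsilon(t) = (sigma/E) * (1 - exp(-t/tau))
sigma/E = 174540.0000 / 6.9861e+06 = 0.0250
exp(-t/tau) = exp(-51.5 / 74.9) = 0.5028
epsilon = 0.0250 * (1 - 0.5028)
epsilon = 0.0124


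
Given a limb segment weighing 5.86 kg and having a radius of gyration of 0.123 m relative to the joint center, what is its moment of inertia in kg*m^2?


I = m * k^2
I = 5.86 * 0.123^2
k^2 = 0.0151
I = 0.0887


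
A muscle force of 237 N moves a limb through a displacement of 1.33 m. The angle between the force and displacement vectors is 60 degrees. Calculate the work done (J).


W = F * d * cos(theta)
theta = 60 deg = 1.0472 rad
cos(theta) = 0.5000
W = 237 * 1.33 * 0.5000
W = 157.6050


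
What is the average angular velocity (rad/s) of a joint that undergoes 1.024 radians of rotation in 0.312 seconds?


omega = delta_theta / delta_t
omega = 1.024 / 0.312
omega = 3.2821


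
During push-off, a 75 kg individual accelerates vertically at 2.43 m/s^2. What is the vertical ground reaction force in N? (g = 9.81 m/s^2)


GRF = m * (g + a)
GRF = 75 * (9.81 + 2.43)
GRF = 75 * 12.2400
GRF = 918.0000


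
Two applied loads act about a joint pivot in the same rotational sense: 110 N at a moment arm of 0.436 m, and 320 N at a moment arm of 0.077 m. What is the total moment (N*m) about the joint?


M = F1 * d1 + F2 * d2
M = 110 * 0.436 + 320 * 0.077
M = 47.9600 + 24.6400
M = 72.6000


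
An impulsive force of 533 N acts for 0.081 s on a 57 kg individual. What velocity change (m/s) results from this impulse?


J = F * dt = 533 * 0.081 = 43.1730 N*s
delta_v = J / m
delta_v = 43.1730 / 57
delta_v = 0.7574


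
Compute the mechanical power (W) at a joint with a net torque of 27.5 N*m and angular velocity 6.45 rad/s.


P = M * omega
P = 27.5 * 6.45
P = 177.3750


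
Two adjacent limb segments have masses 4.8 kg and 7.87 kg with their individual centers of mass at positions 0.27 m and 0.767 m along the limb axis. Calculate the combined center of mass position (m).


COM = (m1*x1 + m2*x2) / (m1 + m2)
COM = (4.8*0.27 + 7.87*0.767) / (4.8 + 7.87)
Numerator = 7.3323
Denominator = 12.6700
COM = 0.5787


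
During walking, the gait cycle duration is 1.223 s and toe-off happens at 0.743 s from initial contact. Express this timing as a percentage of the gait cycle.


pct = (event_time / cycle_time) * 100
pct = (0.743 / 1.223) * 100
ratio = 0.6075
pct = 60.7522


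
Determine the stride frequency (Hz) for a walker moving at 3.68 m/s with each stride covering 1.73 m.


f = v / stride_length
f = 3.68 / 1.73
f = 2.1272


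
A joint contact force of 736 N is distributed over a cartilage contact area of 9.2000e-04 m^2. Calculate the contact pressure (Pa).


P = F / A
P = 736 / 9.2000e-04
P = 800000.0000


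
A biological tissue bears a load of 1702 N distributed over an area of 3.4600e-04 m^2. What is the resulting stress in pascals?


stress = F / A
stress = 1702 / 3.4600e-04
stress = 4.9191e+06


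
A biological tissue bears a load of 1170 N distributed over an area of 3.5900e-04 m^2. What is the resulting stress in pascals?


stress = F / A
stress = 1170 / 3.5900e-04
stress = 3.2591e+06


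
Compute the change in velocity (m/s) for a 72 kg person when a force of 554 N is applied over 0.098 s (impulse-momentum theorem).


J = F * dt = 554 * 0.098 = 54.2920 N*s
delta_v = J / m
delta_v = 54.2920 / 72
delta_v = 0.7541


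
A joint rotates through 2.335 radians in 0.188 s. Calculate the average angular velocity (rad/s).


omega = delta_theta / delta_t
omega = 2.335 / 0.188
omega = 12.4202


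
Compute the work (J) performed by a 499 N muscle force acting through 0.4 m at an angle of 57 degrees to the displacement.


W = F * d * cos(theta)
theta = 57 deg = 0.9948 rad
cos(theta) = 0.5446
W = 499 * 0.4 * 0.5446
W = 108.7100


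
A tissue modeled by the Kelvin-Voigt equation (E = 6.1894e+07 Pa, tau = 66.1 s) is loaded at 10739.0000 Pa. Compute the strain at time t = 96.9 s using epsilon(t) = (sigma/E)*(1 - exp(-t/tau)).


epsilon(t) = (sigma/E) * (1 - exp(-t/tau))
sigma/E = 10739.0000 / 6.1894e+07 = 1.7351e-04
exp(-t/tau) = exp(-96.9 / 66.1) = 0.2309
epsilon = 1.7351e-04 * (1 - 0.2309)
epsilon = 1.3345e-04


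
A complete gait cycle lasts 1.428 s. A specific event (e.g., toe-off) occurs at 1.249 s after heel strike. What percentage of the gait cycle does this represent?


pct = (event_time / cycle_time) * 100
pct = (1.249 / 1.428) * 100
ratio = 0.8746
pct = 87.4650


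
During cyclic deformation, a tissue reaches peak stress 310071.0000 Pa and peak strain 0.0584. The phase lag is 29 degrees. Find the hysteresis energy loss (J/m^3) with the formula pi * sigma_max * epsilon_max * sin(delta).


E_loss = pi * sigma_max * epsilon_max * sin(delta)
delta = 29 deg = 0.5061 rad
sin(delta) = 0.4848
E_loss = pi * 310071.0000 * 0.0584 * 0.4848
E_loss = 27580.0532


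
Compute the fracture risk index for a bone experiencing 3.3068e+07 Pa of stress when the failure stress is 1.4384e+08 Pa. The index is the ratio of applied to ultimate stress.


FRI = applied / ultimate
FRI = 3.3068e+07 / 1.4384e+08
FRI = 0.2299


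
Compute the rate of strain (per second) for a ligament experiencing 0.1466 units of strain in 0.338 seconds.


strain_rate = delta_strain / delta_t
strain_rate = 0.1466 / 0.338
strain_rate = 0.4337


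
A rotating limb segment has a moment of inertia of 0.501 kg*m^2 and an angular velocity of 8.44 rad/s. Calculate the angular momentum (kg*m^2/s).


L = I * omega
L = 0.501 * 8.44
L = 4.2284


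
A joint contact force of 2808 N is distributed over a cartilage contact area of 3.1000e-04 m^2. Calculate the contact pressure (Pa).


P = F / A
P = 2808 / 3.1000e-04
P = 9.0581e+06


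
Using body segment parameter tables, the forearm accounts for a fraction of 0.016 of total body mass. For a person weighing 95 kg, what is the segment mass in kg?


m_segment = body_mass * fraction
m_segment = 95 * 0.016
m_segment = 1.5200


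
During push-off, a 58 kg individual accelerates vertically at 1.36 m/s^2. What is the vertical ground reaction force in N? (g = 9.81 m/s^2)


GRF = m * (g + a)
GRF = 58 * (9.81 + 1.36)
GRF = 58 * 11.1700
GRF = 647.8600


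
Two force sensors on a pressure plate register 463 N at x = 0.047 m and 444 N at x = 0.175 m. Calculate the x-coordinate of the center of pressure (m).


COP_x = (F1*x1 + F2*x2) / (F1 + F2)
COP_x = (463*0.047 + 444*0.175) / (463 + 444)
Numerator = 99.4610
Denominator = 907
COP_x = 0.1097


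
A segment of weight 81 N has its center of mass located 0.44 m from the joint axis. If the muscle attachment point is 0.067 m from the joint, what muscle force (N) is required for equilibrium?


F_muscle = W * d_load / d_muscle
F_muscle = 81 * 0.44 / 0.067
Numerator = 35.6400
F_muscle = 531.9403


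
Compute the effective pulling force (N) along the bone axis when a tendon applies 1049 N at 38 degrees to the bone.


F_eff = F_tendon * cos(theta)
theta = 38 deg = 0.6632 rad
cos(theta) = 0.7880
F_eff = 1049 * 0.7880
F_eff = 826.6233


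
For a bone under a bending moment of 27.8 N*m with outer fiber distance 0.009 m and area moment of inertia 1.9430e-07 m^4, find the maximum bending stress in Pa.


sigma = M * c / I
sigma = 27.8 * 0.009 / 1.9430e-07
M * c = 0.2502
sigma = 1.2877e+06


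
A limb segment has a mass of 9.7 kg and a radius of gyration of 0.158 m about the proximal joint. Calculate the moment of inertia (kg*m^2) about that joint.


I = m * k^2
I = 9.7 * 0.158^2
k^2 = 0.0250
I = 0.2422


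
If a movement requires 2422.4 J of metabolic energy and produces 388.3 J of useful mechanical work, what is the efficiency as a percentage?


eta = (W_mech / E_meta) * 100
eta = (388.3 / 2422.4) * 100
ratio = 0.1603
eta = 16.0296


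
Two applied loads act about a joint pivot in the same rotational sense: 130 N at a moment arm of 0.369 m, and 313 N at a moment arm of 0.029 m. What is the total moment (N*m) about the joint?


M = F1 * d1 + F2 * d2
M = 130 * 0.369 + 313 * 0.029
M = 47.9700 + 9.0770
M = 57.0470


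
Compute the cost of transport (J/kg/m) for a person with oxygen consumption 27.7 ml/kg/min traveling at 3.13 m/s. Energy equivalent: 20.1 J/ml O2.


Power per kg = VO2 * 20.1 / 60
Power per kg = 27.7 * 20.1 / 60 = 9.2795 W/kg
Cost = power_per_kg / speed
Cost = 9.2795 / 3.13
Cost = 2.9647


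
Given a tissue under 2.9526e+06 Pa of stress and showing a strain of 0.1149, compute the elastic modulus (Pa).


E = stress / strain
E = 2.9526e+06 / 0.1149
E = 2.5697e+07


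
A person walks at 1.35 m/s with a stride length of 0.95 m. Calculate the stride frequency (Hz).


f = v / stride_length
f = 1.35 / 0.95
f = 1.4211


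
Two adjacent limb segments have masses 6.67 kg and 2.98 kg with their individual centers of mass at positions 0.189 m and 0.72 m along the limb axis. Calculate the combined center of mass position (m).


COM = (m1*x1 + m2*x2) / (m1 + m2)
COM = (6.67*0.189 + 2.98*0.72) / (6.67 + 2.98)
Numerator = 3.4062
Denominator = 9.6500
COM = 0.3530


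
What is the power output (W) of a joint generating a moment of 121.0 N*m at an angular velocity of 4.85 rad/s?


P = M * omega
P = 121.0 * 4.85
P = 586.8500


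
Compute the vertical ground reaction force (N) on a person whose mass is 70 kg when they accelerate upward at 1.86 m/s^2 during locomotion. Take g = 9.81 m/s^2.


GRF = m * (g + a)
GRF = 70 * (9.81 + 1.86)
GRF = 70 * 11.6700
GRF = 816.9000


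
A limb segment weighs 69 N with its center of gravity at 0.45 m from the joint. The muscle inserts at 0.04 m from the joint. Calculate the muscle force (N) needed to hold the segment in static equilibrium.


F_muscle = W * d_load / d_muscle
F_muscle = 69 * 0.45 / 0.04
Numerator = 31.0500
F_muscle = 776.2500


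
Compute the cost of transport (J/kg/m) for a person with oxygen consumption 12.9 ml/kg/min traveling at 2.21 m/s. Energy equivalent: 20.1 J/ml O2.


Power per kg = VO2 * 20.1 / 60
Power per kg = 12.9 * 20.1 / 60 = 4.3215 W/kg
Cost = power_per_kg / speed
Cost = 4.3215 / 2.21
Cost = 1.9554


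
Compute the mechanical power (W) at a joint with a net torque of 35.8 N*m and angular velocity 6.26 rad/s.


P = M * omega
P = 35.8 * 6.26
P = 224.1080


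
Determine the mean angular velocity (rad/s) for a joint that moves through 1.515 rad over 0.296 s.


omega = delta_theta / delta_t
omega = 1.515 / 0.296
omega = 5.1182


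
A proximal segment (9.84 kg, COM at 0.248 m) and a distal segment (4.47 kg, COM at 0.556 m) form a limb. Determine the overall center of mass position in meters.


COM = (m1*x1 + m2*x2) / (m1 + m2)
COM = (9.84*0.248 + 4.47*0.556) / (9.84 + 4.47)
Numerator = 4.9256
Denominator = 14.3100
COM = 0.3442


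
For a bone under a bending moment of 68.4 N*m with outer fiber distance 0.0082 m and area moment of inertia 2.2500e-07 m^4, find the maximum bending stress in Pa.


sigma = M * c / I
sigma = 68.4 * 0.0082 / 2.2500e-07
M * c = 0.5609
sigma = 2.4928e+06


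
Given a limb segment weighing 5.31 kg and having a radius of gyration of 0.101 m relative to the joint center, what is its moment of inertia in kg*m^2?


I = m * k^2
I = 5.31 * 0.101^2
k^2 = 0.0102
I = 0.0542


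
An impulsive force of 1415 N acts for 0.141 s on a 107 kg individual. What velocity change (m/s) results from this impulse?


J = F * dt = 1415 * 0.141 = 199.5150 N*s
delta_v = J / m
delta_v = 199.5150 / 107
delta_v = 1.8646


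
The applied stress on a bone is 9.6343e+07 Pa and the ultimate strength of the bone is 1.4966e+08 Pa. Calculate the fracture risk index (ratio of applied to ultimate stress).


FRI = applied / ultimate
FRI = 9.6343e+07 / 1.4966e+08
FRI = 0.6437


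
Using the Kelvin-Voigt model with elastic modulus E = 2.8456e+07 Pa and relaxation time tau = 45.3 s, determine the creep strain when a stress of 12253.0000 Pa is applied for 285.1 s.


epsilon(t) = (sigma/E) * (1 - exp(-t/tau))
sigma/E = 12253.0000 / 2.8456e+07 = 4.3059e-04
exp(-t/tau) = exp(-285.1 / 45.3) = 0.0018
epsilon = 4.3059e-04 * (1 - 0.0018)
epsilon = 4.2980e-04


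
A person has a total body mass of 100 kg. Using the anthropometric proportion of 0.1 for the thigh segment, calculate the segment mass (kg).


m_segment = body_mass * fraction
m_segment = 100 * 0.1
m_segment = 10.0000


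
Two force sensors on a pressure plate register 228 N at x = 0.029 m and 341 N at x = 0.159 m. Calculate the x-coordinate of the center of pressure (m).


COP_x = (F1*x1 + F2*x2) / (F1 + F2)
COP_x = (228*0.029 + 341*0.159) / (228 + 341)
Numerator = 60.8310
Denominator = 569
COP_x = 0.1069


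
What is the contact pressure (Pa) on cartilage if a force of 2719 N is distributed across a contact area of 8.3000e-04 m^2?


P = F / A
P = 2719 / 8.3000e-04
P = 3.2759e+06


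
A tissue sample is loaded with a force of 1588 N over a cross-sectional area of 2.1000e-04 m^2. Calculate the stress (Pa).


stress = F / A
stress = 1588 / 2.1000e-04
stress = 7.5619e+06


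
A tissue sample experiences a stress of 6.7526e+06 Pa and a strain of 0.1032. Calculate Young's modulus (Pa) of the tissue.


E = stress / strain
E = 6.7526e+06 / 0.1032
E = 6.5432e+07


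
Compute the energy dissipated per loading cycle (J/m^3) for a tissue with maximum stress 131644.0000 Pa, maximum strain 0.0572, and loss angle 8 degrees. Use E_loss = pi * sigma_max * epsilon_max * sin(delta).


E_loss = pi * sigma_max * epsilon_max * sin(delta)
delta = 8 deg = 0.1396 rad
sin(delta) = 0.1392
E_loss = pi * 131644.0000 * 0.0572 * 0.1392
E_loss = 3292.3218


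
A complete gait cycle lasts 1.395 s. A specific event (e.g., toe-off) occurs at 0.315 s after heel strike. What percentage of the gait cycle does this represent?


pct = (event_time / cycle_time) * 100
pct = (0.315 / 1.395) * 100
ratio = 0.2258
pct = 22.5806


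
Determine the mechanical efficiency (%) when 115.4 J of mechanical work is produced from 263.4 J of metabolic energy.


eta = (W_mech / E_meta) * 100
eta = (115.4 / 263.4) * 100
ratio = 0.4381
eta = 43.8117


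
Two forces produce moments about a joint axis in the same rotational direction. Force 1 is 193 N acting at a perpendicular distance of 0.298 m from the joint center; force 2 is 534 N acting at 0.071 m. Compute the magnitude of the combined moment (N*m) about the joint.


M = F1 * d1 + F2 * d2
M = 193 * 0.298 + 534 * 0.071
M = 57.5140 + 37.9140
M = 95.4280


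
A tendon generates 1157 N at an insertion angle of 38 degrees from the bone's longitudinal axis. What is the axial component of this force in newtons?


F_eff = F_tendon * cos(theta)
theta = 38 deg = 0.6632 rad
cos(theta) = 0.7880
F_eff = 1157 * 0.7880
F_eff = 911.7284


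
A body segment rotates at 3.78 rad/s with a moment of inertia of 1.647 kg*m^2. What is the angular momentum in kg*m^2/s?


L = I * omega
L = 1.647 * 3.78
L = 6.2257


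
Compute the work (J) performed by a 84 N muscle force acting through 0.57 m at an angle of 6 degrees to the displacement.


W = F * d * cos(theta)
theta = 6 deg = 0.1047 rad
cos(theta) = 0.9945
W = 84 * 0.57 * 0.9945
W = 47.6177


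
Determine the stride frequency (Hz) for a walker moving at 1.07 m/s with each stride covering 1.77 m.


f = v / stride_length
f = 1.07 / 1.77
f = 0.6045


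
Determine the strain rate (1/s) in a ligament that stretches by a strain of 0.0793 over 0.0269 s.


strain_rate = delta_strain / delta_t
strain_rate = 0.0793 / 0.0269
strain_rate = 2.9480


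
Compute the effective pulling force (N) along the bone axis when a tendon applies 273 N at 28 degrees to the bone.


F_eff = F_tendon * cos(theta)
theta = 28 deg = 0.4887 rad
cos(theta) = 0.8829
F_eff = 273 * 0.8829
F_eff = 241.0447


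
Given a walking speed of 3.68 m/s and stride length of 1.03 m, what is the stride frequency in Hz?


f = v / stride_length
f = 3.68 / 1.03
f = 3.5728


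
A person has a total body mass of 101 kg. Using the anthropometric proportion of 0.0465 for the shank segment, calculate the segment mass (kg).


m_segment = body_mass * fraction
m_segment = 101 * 0.0465
m_segment = 4.6965


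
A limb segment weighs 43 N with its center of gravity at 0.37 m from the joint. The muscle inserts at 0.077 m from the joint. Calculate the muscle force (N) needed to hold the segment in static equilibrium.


F_muscle = W * d_load / d_muscle
F_muscle = 43 * 0.37 / 0.077
Numerator = 15.9100
F_muscle = 206.6234


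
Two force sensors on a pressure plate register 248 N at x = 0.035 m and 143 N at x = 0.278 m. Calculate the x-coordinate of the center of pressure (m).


COP_x = (F1*x1 + F2*x2) / (F1 + F2)
COP_x = (248*0.035 + 143*0.278) / (248 + 143)
Numerator = 48.4340
Denominator = 391
COP_x = 0.1239


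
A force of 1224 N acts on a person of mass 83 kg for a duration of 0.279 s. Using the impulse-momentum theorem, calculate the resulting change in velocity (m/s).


J = F * dt = 1224 * 0.279 = 341.4960 N*s
delta_v = J / m
delta_v = 341.4960 / 83
delta_v = 4.1144


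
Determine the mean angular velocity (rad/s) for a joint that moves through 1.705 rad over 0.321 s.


omega = delta_theta / delta_t
omega = 1.705 / 0.321
omega = 5.3115


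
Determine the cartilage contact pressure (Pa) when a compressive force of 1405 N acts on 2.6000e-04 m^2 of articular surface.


P = F / A
P = 1405 / 2.6000e-04
P = 5.4038e+06


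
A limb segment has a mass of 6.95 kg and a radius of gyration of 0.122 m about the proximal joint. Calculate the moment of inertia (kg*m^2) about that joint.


I = m * k^2
I = 6.95 * 0.122^2
k^2 = 0.0149
I = 0.1034


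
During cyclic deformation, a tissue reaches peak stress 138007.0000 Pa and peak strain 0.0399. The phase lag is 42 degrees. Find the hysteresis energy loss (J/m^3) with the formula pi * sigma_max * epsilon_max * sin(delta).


E_loss = pi * sigma_max * epsilon_max * sin(delta)
delta = 42 deg = 0.7330 rad
sin(delta) = 0.6691
E_loss = pi * 138007.0000 * 0.0399 * 0.6691
E_loss = 11575.3673


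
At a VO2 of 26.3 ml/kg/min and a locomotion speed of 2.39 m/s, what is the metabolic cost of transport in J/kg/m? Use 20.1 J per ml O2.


Power per kg = VO2 * 20.1 / 60
Power per kg = 26.3 * 20.1 / 60 = 8.8105 W/kg
Cost = power_per_kg / speed
Cost = 8.8105 / 2.39
Cost = 3.6864


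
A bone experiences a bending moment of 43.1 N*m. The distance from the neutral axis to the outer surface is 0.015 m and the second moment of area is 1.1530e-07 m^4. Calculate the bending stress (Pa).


sigma = M * c / I
sigma = 43.1 * 0.015 / 1.1530e-07
M * c = 0.6465
sigma = 5.6071e+06


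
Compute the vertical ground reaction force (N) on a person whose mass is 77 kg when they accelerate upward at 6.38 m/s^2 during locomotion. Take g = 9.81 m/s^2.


GRF = m * (g + a)
GRF = 77 * (9.81 + 6.38)
GRF = 77 * 16.1900
GRF = 1246.6300


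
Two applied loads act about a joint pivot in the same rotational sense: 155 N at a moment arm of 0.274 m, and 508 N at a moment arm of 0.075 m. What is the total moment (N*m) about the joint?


M = F1 * d1 + F2 * d2
M = 155 * 0.274 + 508 * 0.075
M = 42.4700 + 38.1000
M = 80.5700


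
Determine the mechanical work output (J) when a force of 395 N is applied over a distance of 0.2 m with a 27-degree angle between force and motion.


W = F * d * cos(theta)
theta = 27 deg = 0.4712 rad
cos(theta) = 0.8910
W = 395 * 0.2 * 0.8910
W = 70.3895


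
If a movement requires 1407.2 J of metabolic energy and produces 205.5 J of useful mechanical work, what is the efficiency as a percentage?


eta = (W_mech / E_meta) * 100
eta = (205.5 / 1407.2) * 100
ratio = 0.1460
eta = 14.6035


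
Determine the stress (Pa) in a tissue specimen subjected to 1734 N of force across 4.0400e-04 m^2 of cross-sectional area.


stress = F / A
stress = 1734 / 4.0400e-04
stress = 4.2921e+06


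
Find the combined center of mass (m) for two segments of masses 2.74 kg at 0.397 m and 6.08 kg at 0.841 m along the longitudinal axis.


COM = (m1*x1 + m2*x2) / (m1 + m2)
COM = (2.74*0.397 + 6.08*0.841) / (2.74 + 6.08)
Numerator = 6.2011
Denominator = 8.8200
COM = 0.7031


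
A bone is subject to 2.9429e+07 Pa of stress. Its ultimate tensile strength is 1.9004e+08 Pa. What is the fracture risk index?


FRI = applied / ultimate
FRI = 2.9429e+07 / 1.9004e+08
FRI = 0.1549


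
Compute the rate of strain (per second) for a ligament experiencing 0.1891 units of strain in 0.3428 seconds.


strain_rate = delta_strain / delta_t
strain_rate = 0.1891 / 0.3428
strain_rate = 0.5516


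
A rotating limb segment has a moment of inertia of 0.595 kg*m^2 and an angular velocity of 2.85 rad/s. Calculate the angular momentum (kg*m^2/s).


L = I * omega
L = 0.595 * 2.85
L = 1.6957


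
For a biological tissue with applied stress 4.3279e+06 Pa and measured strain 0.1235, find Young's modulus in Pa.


E = stress / strain
E = 4.3279e+06 / 0.1235
E = 3.5044e+07


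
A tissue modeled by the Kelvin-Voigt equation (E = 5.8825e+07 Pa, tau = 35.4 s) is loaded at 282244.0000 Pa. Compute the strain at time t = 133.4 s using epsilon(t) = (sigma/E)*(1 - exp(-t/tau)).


epsilon(t) = (sigma/E) * (1 - exp(-t/tau))
sigma/E = 282244.0000 / 5.8825e+07 = 0.0048
exp(-t/tau) = exp(-133.4 / 35.4) = 0.0231
epsilon = 0.0048 * (1 - 0.0231)
epsilon = 0.0047


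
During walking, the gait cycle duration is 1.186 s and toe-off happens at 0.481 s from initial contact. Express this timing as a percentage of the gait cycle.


pct = (event_time / cycle_time) * 100
pct = (0.481 / 1.186) * 100
ratio = 0.4056
pct = 40.5565


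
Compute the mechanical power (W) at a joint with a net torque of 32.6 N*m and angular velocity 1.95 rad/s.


P = M * omega
P = 32.6 * 1.95
P = 63.5700


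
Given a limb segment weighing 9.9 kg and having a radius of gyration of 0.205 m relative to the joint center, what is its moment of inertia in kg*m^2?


I = m * k^2
I = 9.9 * 0.205^2
k^2 = 0.0420
I = 0.4160


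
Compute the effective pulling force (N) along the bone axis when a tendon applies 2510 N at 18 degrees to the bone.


F_eff = F_tendon * cos(theta)
theta = 18 deg = 0.3142 rad
cos(theta) = 0.9511
F_eff = 2510 * 0.9511
F_eff = 2387.1519


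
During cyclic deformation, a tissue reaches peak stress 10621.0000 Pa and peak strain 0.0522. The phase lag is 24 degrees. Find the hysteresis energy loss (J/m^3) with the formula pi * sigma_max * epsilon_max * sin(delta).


E_loss = pi * sigma_max * epsilon_max * sin(delta)
delta = 24 deg = 0.4189 rad
sin(delta) = 0.4067
E_loss = pi * 10621.0000 * 0.0522 * 0.4067
E_loss = 708.4335


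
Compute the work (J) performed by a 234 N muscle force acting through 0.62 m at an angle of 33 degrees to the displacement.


W = F * d * cos(theta)
theta = 33 deg = 0.5760 rad
cos(theta) = 0.8387
W = 234 * 0.62 * 0.8387
W = 121.6743


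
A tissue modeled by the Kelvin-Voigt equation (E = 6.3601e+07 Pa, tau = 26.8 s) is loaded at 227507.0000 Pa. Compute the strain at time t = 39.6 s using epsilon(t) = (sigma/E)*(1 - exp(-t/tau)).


epsilon(t) = (sigma/E) * (1 - exp(-t/tau))
sigma/E = 227507.0000 / 6.3601e+07 = 0.0036
exp(-t/tau) = exp(-39.6 / 26.8) = 0.2282
epsilon = 0.0036 * (1 - 0.2282)
epsilon = 0.0028


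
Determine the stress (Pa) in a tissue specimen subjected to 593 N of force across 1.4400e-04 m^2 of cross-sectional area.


stress = F / A
stress = 593 / 1.4400e-04
stress = 4.1181e+06


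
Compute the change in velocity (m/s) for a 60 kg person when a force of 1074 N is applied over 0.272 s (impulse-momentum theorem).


J = F * dt = 1074 * 0.272 = 292.1280 N*s
delta_v = J / m
delta_v = 292.1280 / 60
delta_v = 4.8688
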